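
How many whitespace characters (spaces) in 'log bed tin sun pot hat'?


\s matches whitespace characters (spaces, tabs, etc.).
Text: 'log bed tin sun pot hat'
This text has 6 words separated by spaces.
Number of spaces = number of words - 1 = 6 - 1 = 5

5


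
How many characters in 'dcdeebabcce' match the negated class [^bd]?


Negated class [^bd] matches any char NOT in {b, d}
Scanning 'dcdeebabcce':
  pos 0: 'd' -> no (excluded)
  pos 1: 'c' -> MATCH
  pos 2: 'd' -> no (excluded)
  pos 3: 'e' -> MATCH
  pos 4: 'e' -> MATCH
  pos 5: 'b' -> no (excluded)
  pos 6: 'a' -> MATCH
  pos 7: 'b' -> no (excluded)
  pos 8: 'c' -> MATCH
  pos 9: 'c' -> MATCH
  pos 10: 'e' -> MATCH
Total matches: 7

7


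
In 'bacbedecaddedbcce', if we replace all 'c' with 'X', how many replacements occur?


re.sub('c', 'X', text) replaces every occurrence of 'c' with 'X'.
Text: 'bacbedecaddedbcce'
Scanning for 'c':
  pos 2: 'c' -> replacement #1
  pos 7: 'c' -> replacement #2
  pos 14: 'c' -> replacement #3
  pos 15: 'c' -> replacement #4
Total replacements: 4

4


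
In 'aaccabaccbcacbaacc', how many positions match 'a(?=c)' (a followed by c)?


Lookahead 'a(?=c)' matches 'a' only when followed by 'c'.
String: 'aaccabaccbcacbaacc'
Checking each position where char is 'a':
  pos 0: 'a' -> no (next='a')
  pos 1: 'a' -> MATCH (next='c')
  pos 4: 'a' -> no (next='b')
  pos 6: 'a' -> MATCH (next='c')
  pos 11: 'a' -> MATCH (next='c')
  pos 14: 'a' -> no (next='a')
  pos 15: 'a' -> MATCH (next='c')
Matching positions: [1, 6, 11, 15]
Count: 4

4


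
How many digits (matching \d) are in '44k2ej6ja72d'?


\d matches any digit 0-9.
Scanning '44k2ej6ja72d':
  pos 0: '4' -> DIGIT
  pos 1: '4' -> DIGIT
  pos 3: '2' -> DIGIT
  pos 6: '6' -> DIGIT
  pos 9: '7' -> DIGIT
  pos 10: '2' -> DIGIT
Digits found: ['4', '4', '2', '6', '7', '2']
Total: 6

6


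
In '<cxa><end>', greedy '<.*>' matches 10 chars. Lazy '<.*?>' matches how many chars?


Greedy '<.*>' tries to match as MUCH as possible.
Lazy '<.*?>' tries to match as LITTLE as possible.

String: '<cxa><end>'
Greedy '<.*>' starts at first '<' and extends to the LAST '>': '<cxa><end>' (10 chars)
Lazy '<.*?>' starts at first '<' and stops at the FIRST '>': '<cxa>' (5 chars)

5


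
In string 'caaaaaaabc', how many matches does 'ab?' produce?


Pattern 'ab?' matches 'a' optionally followed by 'b'.
String: 'caaaaaaabc'
Scanning left to right for 'a' then checking next char:
  Match 1: 'a' (a not followed by b)
  Match 2: 'a' (a not followed by b)
  Match 3: 'a' (a not followed by b)
  Match 4: 'a' (a not followed by b)
  Match 5: 'a' (a not followed by b)
  Match 6: 'a' (a not followed by b)
  Match 7: 'ab' (a followed by b)
Total matches: 7

7


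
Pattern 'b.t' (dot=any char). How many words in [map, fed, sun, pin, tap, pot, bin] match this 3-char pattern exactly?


Pattern 'b.t' means: starts with 'b', any single char, ends with 't'.
Checking each word (must be exactly 3 chars):
  'map' (len=3): no
  'fed' (len=3): no
  'sun' (len=3): no
  'pin' (len=3): no
  'tap' (len=3): no
  'pot' (len=3): no
  'bin' (len=3): no
Matching words: []
Total: 0

0


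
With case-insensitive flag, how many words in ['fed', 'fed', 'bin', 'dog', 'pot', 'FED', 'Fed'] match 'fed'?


Case-insensitive matching: compare each word's lowercase form to 'fed'.
  'fed' -> lower='fed' -> MATCH
  'fed' -> lower='fed' -> MATCH
  'bin' -> lower='bin' -> no
  'dog' -> lower='dog' -> no
  'pot' -> lower='pot' -> no
  'FED' -> lower='fed' -> MATCH
  'Fed' -> lower='fed' -> MATCH
Matches: ['fed', 'fed', 'FED', 'Fed']
Count: 4

4


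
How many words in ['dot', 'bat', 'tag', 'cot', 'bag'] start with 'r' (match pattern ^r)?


Pattern ^r anchors to start of word. Check which words begin with 'r':
  'dot' -> no
  'bat' -> no
  'tag' -> no
  'cot' -> no
  'bag' -> no
Matching words: []
Count: 0

0


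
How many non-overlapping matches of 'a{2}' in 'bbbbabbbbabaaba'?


Pattern 'a{2}' matches exactly 2 consecutive a's (greedy, non-overlapping).
String: 'bbbbabbbbabaaba'
Scanning for runs of a's:
  Run at pos 4: 'a' (length 1) -> 0 match(es)
  Run at pos 9: 'a' (length 1) -> 0 match(es)
  Run at pos 11: 'aa' (length 2) -> 1 match(es)
  Run at pos 14: 'a' (length 1) -> 0 match(es)
Matches found: ['aa']
Total: 1

1


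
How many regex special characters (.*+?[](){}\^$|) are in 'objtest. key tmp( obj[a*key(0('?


Regex special characters are: . * + ? [ ] ( ) { } \ ^ $ |
Scanning 'objtest. key tmp( obj[a*key(0(':
  pos 7: '.' -> SPECIAL
  pos 16: '(' -> SPECIAL
  pos 21: '[' -> SPECIAL
  pos 23: '*' -> SPECIAL
  pos 27: '(' -> SPECIAL
  pos 29: '(' -> SPECIAL
Special chars found: ['.', '(', '[', '*', '(', '(']
Total: 6

6


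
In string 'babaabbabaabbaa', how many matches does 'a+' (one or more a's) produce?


Pattern 'a+' matches one or more consecutive a's.
String: 'babaabbabaabbaa'
Scanning for runs of a:
  Match 1: 'a' (length 1)
  Match 2: 'aa' (length 2)
  Match 3: 'a' (length 1)
  Match 4: 'aa' (length 2)
  Match 5: 'aa' (length 2)
Total matches: 5

5


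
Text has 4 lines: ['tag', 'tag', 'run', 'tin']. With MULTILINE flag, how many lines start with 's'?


With MULTILINE flag, ^ matches the start of each line.
Lines: ['tag', 'tag', 'run', 'tin']
Checking which lines start with 's':
  Line 1: 'tag' -> no
  Line 2: 'tag' -> no
  Line 3: 'run' -> no
  Line 4: 'tin' -> no
Matching lines: []
Count: 0

0


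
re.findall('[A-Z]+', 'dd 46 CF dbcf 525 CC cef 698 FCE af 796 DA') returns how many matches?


Pattern '[A-Z]+' finds one or more uppercase letters.
Text: 'dd 46 CF dbcf 525 CC cef 698 FCE af 796 DA'
Scanning for matches:
  Match 1: 'CF'
  Match 2: 'CC'
  Match 3: 'FCE'
  Match 4: 'DA'
Total matches: 4

4


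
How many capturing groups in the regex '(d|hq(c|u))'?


To count capturing groups, count each '(' that starts a group.
Pattern: '(d|hq(c|u))'
Walking through the pattern:
  Position 0: '(' -> group #1
  Position 5: '(' -> group #2
Total capturing groups: 2

2


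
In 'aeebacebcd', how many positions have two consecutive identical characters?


Looking for consecutive identical characters in 'aeebacebcd':
  pos 0-1: 'a' vs 'e' -> different
  pos 1-2: 'e' vs 'e' -> MATCH ('ee')
  pos 2-3: 'e' vs 'b' -> different
  pos 3-4: 'b' vs 'a' -> different
  pos 4-5: 'a' vs 'c' -> different
  pos 5-6: 'c' vs 'e' -> different
  pos 6-7: 'e' vs 'b' -> different
  pos 7-8: 'b' vs 'c' -> different
  pos 8-9: 'c' vs 'd' -> different
Consecutive identical pairs: ['ee']
Count: 1

1


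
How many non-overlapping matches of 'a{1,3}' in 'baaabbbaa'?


Pattern 'a{1,3}' matches between 1 and 3 consecutive a's (greedy).
String: 'baaabbbaa'
Finding runs of a's and applying greedy matching:
  Run at pos 1: 'aaa' (length 3)
  Run at pos 7: 'aa' (length 2)
Matches: ['aaa', 'aa']
Count: 2

2


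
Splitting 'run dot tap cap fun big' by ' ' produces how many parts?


Splitting by ' ' breaks the string at each occurrence of the separator.
Text: 'run dot tap cap fun big'
Parts after split:
  Part 1: 'run'
  Part 2: 'dot'
  Part 3: 'tap'
  Part 4: 'cap'
  Part 5: 'fun'
  Part 6: 'big'
Total parts: 6

6


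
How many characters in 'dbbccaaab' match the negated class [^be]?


Negated class [^be] matches any char NOT in {b, e}
Scanning 'dbbccaaab':
  pos 0: 'd' -> MATCH
  pos 1: 'b' -> no (excluded)
  pos 2: 'b' -> no (excluded)
  pos 3: 'c' -> MATCH
  pos 4: 'c' -> MATCH
  pos 5: 'a' -> MATCH
  pos 6: 'a' -> MATCH
  pos 7: 'a' -> MATCH
  pos 8: 'b' -> no (excluded)
Total matches: 6

6


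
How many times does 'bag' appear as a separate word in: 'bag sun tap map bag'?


Scanning each word for exact match 'bag':
  Word 1: 'bag' -> MATCH
  Word 2: 'sun' -> no
  Word 3: 'tap' -> no
  Word 4: 'map' -> no
  Word 5: 'bag' -> MATCH
Total matches: 2

2


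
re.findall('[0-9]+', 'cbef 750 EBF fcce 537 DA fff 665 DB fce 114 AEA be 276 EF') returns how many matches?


Pattern '[0-9]+' finds one or more digits.
Text: 'cbef 750 EBF fcce 537 DA fff 665 DB fce 114 AEA be 276 EF'
Scanning for matches:
  Match 1: '750'
  Match 2: '537'
  Match 3: '665'
  Match 4: '114'
  Match 5: '276'
Total matches: 5

5


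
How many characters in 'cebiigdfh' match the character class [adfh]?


Character class [adfh] matches any of: {a, d, f, h}
Scanning string 'cebiigdfh' character by character:
  pos 0: 'c' -> no
  pos 1: 'e' -> no
  pos 2: 'b' -> no
  pos 3: 'i' -> no
  pos 4: 'i' -> no
  pos 5: 'g' -> no
  pos 6: 'd' -> MATCH
  pos 7: 'f' -> MATCH
  pos 8: 'h' -> MATCH
Total matches: 3

3


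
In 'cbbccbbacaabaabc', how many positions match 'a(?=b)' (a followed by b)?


Lookahead 'a(?=b)' matches 'a' only when followed by 'b'.
String: 'cbbccbbacaabaabc'
Checking each position where char is 'a':
  pos 7: 'a' -> no (next='c')
  pos 9: 'a' -> no (next='a')
  pos 10: 'a' -> MATCH (next='b')
  pos 12: 'a' -> no (next='a')
  pos 13: 'a' -> MATCH (next='b')
Matching positions: [10, 13]
Count: 2

2


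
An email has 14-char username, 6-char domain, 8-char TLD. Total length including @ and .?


An email address has format: username@domain.tld
Username length: 14
'@' character: 1
Domain length: 6
'.' character: 1
TLD length: 8
Total = 14 + 1 + 6 + 1 + 8 = 30

30


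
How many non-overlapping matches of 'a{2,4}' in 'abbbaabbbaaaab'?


Pattern 'a{2,4}' matches between 2 and 4 consecutive a's (greedy).
String: 'abbbaabbbaaaab'
Finding runs of a's and applying greedy matching:
  Run at pos 0: 'a' (length 1)
  Run at pos 4: 'aa' (length 2)
  Run at pos 9: 'aaaa' (length 4)
Matches: ['aa', 'aaaa']
Count: 2

2


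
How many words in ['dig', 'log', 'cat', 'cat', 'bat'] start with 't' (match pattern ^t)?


Pattern ^t anchors to start of word. Check which words begin with 't':
  'dig' -> no
  'log' -> no
  'cat' -> no
  'cat' -> no
  'bat' -> no
Matching words: []
Count: 0

0


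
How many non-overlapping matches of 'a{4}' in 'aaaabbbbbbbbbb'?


Pattern 'a{4}' matches exactly 4 consecutive a's (greedy, non-overlapping).
String: 'aaaabbbbbbbbbb'
Scanning for runs of a's:
  Run at pos 0: 'aaaa' (length 4) -> 1 match(es)
Matches found: ['aaaa']
Total: 1

1


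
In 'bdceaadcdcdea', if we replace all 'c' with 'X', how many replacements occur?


re.sub('c', 'X', text) replaces every occurrence of 'c' with 'X'.
Text: 'bdceaadcdcdea'
Scanning for 'c':
  pos 2: 'c' -> replacement #1
  pos 7: 'c' -> replacement #2
  pos 9: 'c' -> replacement #3
Total replacements: 3

3


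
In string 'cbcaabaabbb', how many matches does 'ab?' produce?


Pattern 'ab?' matches 'a' optionally followed by 'b'.
String: 'cbcaabaabbb'
Scanning left to right for 'a' then checking next char:
  Match 1: 'a' (a not followed by b)
  Match 2: 'ab' (a followed by b)
  Match 3: 'a' (a not followed by b)
  Match 4: 'ab' (a followed by b)
Total matches: 4

4


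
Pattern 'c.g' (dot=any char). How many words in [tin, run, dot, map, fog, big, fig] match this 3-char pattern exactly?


Pattern 'c.g' means: starts with 'c', any single char, ends with 'g'.
Checking each word (must be exactly 3 chars):
  'tin' (len=3): no
  'run' (len=3): no
  'dot' (len=3): no
  'map' (len=3): no
  'fog' (len=3): no
  'big' (len=3): no
  'fig' (len=3): no
Matching words: []
Total: 0

0


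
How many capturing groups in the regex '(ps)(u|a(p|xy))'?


To count capturing groups, count each '(' that starts a group.
Pattern: '(ps)(u|a(p|xy))'
Walking through the pattern:
  Position 0: '(' -> group #1
  Position 4: '(' -> group #2
  Position 8: '(' -> group #3
Total capturing groups: 3

3


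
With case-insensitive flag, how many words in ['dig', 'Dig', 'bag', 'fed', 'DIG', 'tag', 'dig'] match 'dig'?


Case-insensitive matching: compare each word's lowercase form to 'dig'.
  'dig' -> lower='dig' -> MATCH
  'Dig' -> lower='dig' -> MATCH
  'bag' -> lower='bag' -> no
  'fed' -> lower='fed' -> no
  'DIG' -> lower='dig' -> MATCH
  'tag' -> lower='tag' -> no
  'dig' -> lower='dig' -> MATCH
Matches: ['dig', 'Dig', 'DIG', 'dig']
Count: 4

4


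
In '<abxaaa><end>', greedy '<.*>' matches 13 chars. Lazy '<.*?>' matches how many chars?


Greedy '<.*>' tries to match as MUCH as possible.
Lazy '<.*?>' tries to match as LITTLE as possible.

String: '<abxaaa><end>'
Greedy '<.*>' starts at first '<' and extends to the LAST '>': '<abxaaa><end>' (13 chars)
Lazy '<.*?>' starts at first '<' and stops at the FIRST '>': '<abxaaa>' (8 chars)

8


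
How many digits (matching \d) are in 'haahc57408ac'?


\d matches any digit 0-9.
Scanning 'haahc57408ac':
  pos 5: '5' -> DIGIT
  pos 6: '7' -> DIGIT
  pos 7: '4' -> DIGIT
  pos 8: '0' -> DIGIT
  pos 9: '8' -> DIGIT
Digits found: ['5', '7', '4', '0', '8']
Total: 5

5


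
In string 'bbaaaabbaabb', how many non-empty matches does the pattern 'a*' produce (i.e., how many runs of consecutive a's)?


Pattern 'a*' matches zero or more a's. We want non-empty runs of consecutive a's.
String: 'bbaaaabbaabb'
Walking through the string to find runs of a's:
  Run 1: positions 2-5 -> 'aaaa'
  Run 2: positions 8-9 -> 'aa'
Non-empty runs found: ['aaaa', 'aa']
Count: 2

2


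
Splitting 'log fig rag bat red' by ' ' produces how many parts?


Splitting by ' ' breaks the string at each occurrence of the separator.
Text: 'log fig rag bat red'
Parts after split:
  Part 1: 'log'
  Part 2: 'fig'
  Part 3: 'rag'
  Part 4: 'bat'
  Part 5: 'red'
Total parts: 5

5


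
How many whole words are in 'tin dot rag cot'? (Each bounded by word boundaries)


Word boundaries (\b) mark the start/end of each word.
Text: 'tin dot rag cot'
Splitting by whitespace:
  Word 1: 'tin'
  Word 2: 'dot'
  Word 3: 'rag'
  Word 4: 'cot'
Total whole words: 4

4


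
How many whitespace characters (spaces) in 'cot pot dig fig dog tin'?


\s matches whitespace characters (spaces, tabs, etc.).
Text: 'cot pot dig fig dog tin'
This text has 6 words separated by spaces.
Number of spaces = number of words - 1 = 6 - 1 = 5

5


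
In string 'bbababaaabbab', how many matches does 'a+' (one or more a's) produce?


Pattern 'a+' matches one or more consecutive a's.
String: 'bbababaaabbab'
Scanning for runs of a:
  Match 1: 'a' (length 1)
  Match 2: 'a' (length 1)
  Match 3: 'aaa' (length 3)
  Match 4: 'a' (length 1)
Total matches: 4

4


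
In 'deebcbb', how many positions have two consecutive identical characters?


Looking for consecutive identical characters in 'deebcbb':
  pos 0-1: 'd' vs 'e' -> different
  pos 1-2: 'e' vs 'e' -> MATCH ('ee')
  pos 2-3: 'e' vs 'b' -> different
  pos 3-4: 'b' vs 'c' -> different
  pos 4-5: 'c' vs 'b' -> different
  pos 5-6: 'b' vs 'b' -> MATCH ('bb')
Consecutive identical pairs: ['ee', 'bb']
Count: 2

2


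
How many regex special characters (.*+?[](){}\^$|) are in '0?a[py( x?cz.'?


Regex special characters are: . * + ? [ ] ( ) { } \ ^ $ |
Scanning '0?a[py( x?cz.':
  pos 1: '?' -> SPECIAL
  pos 3: '[' -> SPECIAL
  pos 6: '(' -> SPECIAL
  pos 9: '?' -> SPECIAL
  pos 12: '.' -> SPECIAL
Special chars found: ['?', '[', '(', '?', '.']
Total: 5

5


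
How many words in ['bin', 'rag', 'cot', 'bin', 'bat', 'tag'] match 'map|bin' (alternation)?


Alternation 'map|bin' matches either 'map' or 'bin'.
Checking each word:
  'bin' -> MATCH
  'rag' -> no
  'cot' -> no
  'bin' -> MATCH
  'bat' -> no
  'tag' -> no
Matches: ['bin', 'bin']
Count: 2

2


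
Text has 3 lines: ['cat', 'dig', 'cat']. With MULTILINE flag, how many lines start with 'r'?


With MULTILINE flag, ^ matches the start of each line.
Lines: ['cat', 'dig', 'cat']
Checking which lines start with 'r':
  Line 1: 'cat' -> no
  Line 2: 'dig' -> no
  Line 3: 'cat' -> no
Matching lines: []
Count: 0

0


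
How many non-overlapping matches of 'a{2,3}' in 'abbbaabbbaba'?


Pattern 'a{2,3}' matches between 2 and 3 consecutive a's (greedy).
String: 'abbbaabbbaba'
Finding runs of a's and applying greedy matching:
  Run at pos 0: 'a' (length 1)
  Run at pos 4: 'aa' (length 2)
  Run at pos 9: 'a' (length 1)
  Run at pos 11: 'a' (length 1)
Matches: ['aa']
Count: 1

1


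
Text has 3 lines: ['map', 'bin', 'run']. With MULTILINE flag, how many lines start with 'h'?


With MULTILINE flag, ^ matches the start of each line.
Lines: ['map', 'bin', 'run']
Checking which lines start with 'h':
  Line 1: 'map' -> no
  Line 2: 'bin' -> no
  Line 3: 'run' -> no
Matching lines: []
Count: 0

0


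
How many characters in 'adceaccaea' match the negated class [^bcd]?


Negated class [^bcd] matches any char NOT in {b, c, d}
Scanning 'adceaccaea':
  pos 0: 'a' -> MATCH
  pos 1: 'd' -> no (excluded)
  pos 2: 'c' -> no (excluded)
  pos 3: 'e' -> MATCH
  pos 4: 'a' -> MATCH
  pos 5: 'c' -> no (excluded)
  pos 6: 'c' -> no (excluded)
  pos 7: 'a' -> MATCH
  pos 8: 'e' -> MATCH
  pos 9: 'a' -> MATCH
Total matches: 6

6


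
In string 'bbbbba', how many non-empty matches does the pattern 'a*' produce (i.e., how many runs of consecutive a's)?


Pattern 'a*' matches zero or more a's. We want non-empty runs of consecutive a's.
String: 'bbbbba'
Walking through the string to find runs of a's:
  Run 1: positions 5-5 -> 'a'
Non-empty runs found: ['a']
Count: 1

1


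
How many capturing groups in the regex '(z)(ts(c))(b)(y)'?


To count capturing groups, count each '(' that starts a group.
Pattern: '(z)(ts(c))(b)(y)'
Walking through the pattern:
  Position 0: '(' -> group #1
  Position 3: '(' -> group #2
  Position 6: '(' -> group #3
  Position 10: '(' -> group #4
  Position 13: '(' -> group #5
Total capturing groups: 5

5


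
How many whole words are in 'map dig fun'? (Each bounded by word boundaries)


Word boundaries (\b) mark the start/end of each word.
Text: 'map dig fun'
Splitting by whitespace:
  Word 1: 'map'
  Word 2: 'dig'
  Word 3: 'fun'
Total whole words: 3

3


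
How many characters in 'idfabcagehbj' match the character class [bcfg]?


Character class [bcfg] matches any of: {b, c, f, g}
Scanning string 'idfabcagehbj' character by character:
  pos 0: 'i' -> no
  pos 1: 'd' -> no
  pos 2: 'f' -> MATCH
  pos 3: 'a' -> no
  pos 4: 'b' -> MATCH
  pos 5: 'c' -> MATCH
  pos 6: 'a' -> no
  pos 7: 'g' -> MATCH
  pos 8: 'e' -> no
  pos 9: 'h' -> no
  pos 10: 'b' -> MATCH
  pos 11: 'j' -> no
Total matches: 5

5


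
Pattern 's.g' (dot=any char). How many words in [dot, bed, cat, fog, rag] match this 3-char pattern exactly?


Pattern 's.g' means: starts with 's', any single char, ends with 'g'.
Checking each word (must be exactly 3 chars):
  'dot' (len=3): no
  'bed' (len=3): no
  'cat' (len=3): no
  'fog' (len=3): no
  'rag' (len=3): no
Matching words: []
Total: 0

0


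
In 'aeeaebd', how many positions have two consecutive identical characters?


Looking for consecutive identical characters in 'aeeaebd':
  pos 0-1: 'a' vs 'e' -> different
  pos 1-2: 'e' vs 'e' -> MATCH ('ee')
  pos 2-3: 'e' vs 'a' -> different
  pos 3-4: 'a' vs 'e' -> different
  pos 4-5: 'e' vs 'b' -> different
  pos 5-6: 'b' vs 'd' -> different
Consecutive identical pairs: ['ee']
Count: 1

1


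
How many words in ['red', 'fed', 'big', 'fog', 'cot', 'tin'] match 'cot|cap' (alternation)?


Alternation 'cot|cap' matches either 'cot' or 'cap'.
Checking each word:
  'red' -> no
  'fed' -> no
  'big' -> no
  'fog' -> no
  'cot' -> MATCH
  'tin' -> no
Matches: ['cot']
Count: 1

1


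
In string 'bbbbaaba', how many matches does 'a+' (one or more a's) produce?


Pattern 'a+' matches one or more consecutive a's.
String: 'bbbbaaba'
Scanning for runs of a:
  Match 1: 'aa' (length 2)
  Match 2: 'a' (length 1)
Total matches: 2

2


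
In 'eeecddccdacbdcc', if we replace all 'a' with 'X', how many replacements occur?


re.sub('a', 'X', text) replaces every occurrence of 'a' with 'X'.
Text: 'eeecddccdacbdcc'
Scanning for 'a':
  pos 9: 'a' -> replacement #1
Total replacements: 1

1


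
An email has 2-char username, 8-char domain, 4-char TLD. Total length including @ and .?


An email address has format: username@domain.tld
Username length: 2
'@' character: 1
Domain length: 8
'.' character: 1
TLD length: 4
Total = 2 + 1 + 8 + 1 + 4 = 16

16


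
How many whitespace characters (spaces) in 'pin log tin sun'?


\s matches whitespace characters (spaces, tabs, etc.).
Text: 'pin log tin sun'
This text has 4 words separated by spaces.
Number of spaces = number of words - 1 = 4 - 1 = 3

3


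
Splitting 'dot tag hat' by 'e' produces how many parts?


Splitting by 'e' breaks the string at each occurrence of the separator.
Text: 'dot tag hat'
Parts after split:
  Part 1: 'dot tag hat'
Total parts: 1

1


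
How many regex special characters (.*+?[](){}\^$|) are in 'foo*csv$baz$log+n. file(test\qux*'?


Regex special characters are: . * + ? [ ] ( ) { } \ ^ $ |
Scanning 'foo*csv$baz$log+n. file(test\qux*':
  pos 3: '*' -> SPECIAL
  pos 7: '$' -> SPECIAL
  pos 11: '$' -> SPECIAL
  pos 15: '+' -> SPECIAL
  pos 17: '.' -> SPECIAL
  pos 23: '(' -> SPECIAL
  pos 28: '\' -> SPECIAL
  pos 32: '*' -> SPECIAL
Special chars found: ['*', '$', '$', '+', '.', '(', '\\', '*']
Total: 8

8


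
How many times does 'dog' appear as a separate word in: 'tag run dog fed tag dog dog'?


Scanning each word for exact match 'dog':
  Word 1: 'tag' -> no
  Word 2: 'run' -> no
  Word 3: 'dog' -> MATCH
  Word 4: 'fed' -> no
  Word 5: 'tag' -> no
  Word 6: 'dog' -> MATCH
  Word 7: 'dog' -> MATCH
Total matches: 3

3


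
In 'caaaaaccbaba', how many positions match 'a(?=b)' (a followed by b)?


Lookahead 'a(?=b)' matches 'a' only when followed by 'b'.
String: 'caaaaaccbaba'
Checking each position where char is 'a':
  pos 1: 'a' -> no (next='a')
  pos 2: 'a' -> no (next='a')
  pos 3: 'a' -> no (next='a')
  pos 4: 'a' -> no (next='a')
  pos 5: 'a' -> no (next='c')
  pos 9: 'a' -> MATCH (next='b')
Matching positions: [9]
Count: 1

1


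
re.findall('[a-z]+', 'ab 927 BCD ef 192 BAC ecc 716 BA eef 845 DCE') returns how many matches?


Pattern '[a-z]+' finds one or more lowercase letters.
Text: 'ab 927 BCD ef 192 BAC ecc 716 BA eef 845 DCE'
Scanning for matches:
  Match 1: 'ab'
  Match 2: 'ef'
  Match 3: 'ecc'
  Match 4: 'eef'
Total matches: 4

4


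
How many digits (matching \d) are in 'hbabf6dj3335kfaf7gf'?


\d matches any digit 0-9.
Scanning 'hbabf6dj3335kfaf7gf':
  pos 5: '6' -> DIGIT
  pos 8: '3' -> DIGIT
  pos 9: '3' -> DIGIT
  pos 10: '3' -> DIGIT
  pos 11: '5' -> DIGIT
  pos 16: '7' -> DIGIT
Digits found: ['6', '3', '3', '3', '5', '7']
Total: 6

6


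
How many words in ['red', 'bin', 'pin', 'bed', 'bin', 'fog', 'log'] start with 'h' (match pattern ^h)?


Pattern ^h anchors to start of word. Check which words begin with 'h':
  'red' -> no
  'bin' -> no
  'pin' -> no
  'bed' -> no
  'bin' -> no
  'fog' -> no
  'log' -> no
Matching words: []
Count: 0

0


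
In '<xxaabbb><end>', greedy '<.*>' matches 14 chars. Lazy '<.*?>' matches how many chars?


Greedy '<.*>' tries to match as MUCH as possible.
Lazy '<.*?>' tries to match as LITTLE as possible.

String: '<xxaabbb><end>'
Greedy '<.*>' starts at first '<' and extends to the LAST '>': '<xxaabbb><end>' (14 chars)
Lazy '<.*?>' starts at first '<' and stops at the FIRST '>': '<xxaabbb>' (9 chars)

9


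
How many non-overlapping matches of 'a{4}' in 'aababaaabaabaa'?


Pattern 'a{4}' matches exactly 4 consecutive a's (greedy, non-overlapping).
String: 'aababaaabaabaa'
Scanning for runs of a's:
  Run at pos 0: 'aa' (length 2) -> 0 match(es)
  Run at pos 3: 'a' (length 1) -> 0 match(es)
  Run at pos 5: 'aaa' (length 3) -> 0 match(es)
  Run at pos 9: 'aa' (length 2) -> 0 match(es)
  Run at pos 12: 'aa' (length 2) -> 0 match(es)
Matches found: []
Total: 0

0


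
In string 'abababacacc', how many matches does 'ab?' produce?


Pattern 'ab?' matches 'a' optionally followed by 'b'.
String: 'abababacacc'
Scanning left to right for 'a' then checking next char:
  Match 1: 'ab' (a followed by b)
  Match 2: 'ab' (a followed by b)
  Match 3: 'ab' (a followed by b)
  Match 4: 'a' (a not followed by b)
  Match 5: 'a' (a not followed by b)
Total matches: 5

5


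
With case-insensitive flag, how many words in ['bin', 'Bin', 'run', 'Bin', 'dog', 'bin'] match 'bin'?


Case-insensitive matching: compare each word's lowercase form to 'bin'.
  'bin' -> lower='bin' -> MATCH
  'Bin' -> lower='bin' -> MATCH
  'run' -> lower='run' -> no
  'Bin' -> lower='bin' -> MATCH
  'dog' -> lower='dog' -> no
  'bin' -> lower='bin' -> MATCH
Matches: ['bin', 'Bin', 'Bin', 'bin']
Count: 4

4


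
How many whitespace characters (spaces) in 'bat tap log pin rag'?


\s matches whitespace characters (spaces, tabs, etc.).
Text: 'bat tap log pin rag'
This text has 5 words separated by spaces.
Number of spaces = number of words - 1 = 5 - 1 = 4

4


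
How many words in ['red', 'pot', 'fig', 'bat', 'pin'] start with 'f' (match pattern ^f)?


Pattern ^f anchors to start of word. Check which words begin with 'f':
  'red' -> no
  'pot' -> no
  'fig' -> MATCH (starts with 'f')
  'bat' -> no
  'pin' -> no
Matching words: ['fig']
Count: 1

1


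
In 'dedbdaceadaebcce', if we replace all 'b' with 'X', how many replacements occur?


re.sub('b', 'X', text) replaces every occurrence of 'b' with 'X'.
Text: 'dedbdaceadaebcce'
Scanning for 'b':
  pos 3: 'b' -> replacement #1
  pos 12: 'b' -> replacement #2
Total replacements: 2

2


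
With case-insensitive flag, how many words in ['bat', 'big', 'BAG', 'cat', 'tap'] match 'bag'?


Case-insensitive matching: compare each word's lowercase form to 'bag'.
  'bat' -> lower='bat' -> no
  'big' -> lower='big' -> no
  'BAG' -> lower='bag' -> MATCH
  'cat' -> lower='cat' -> no
  'tap' -> lower='tap' -> no
Matches: ['BAG']
Count: 1

1


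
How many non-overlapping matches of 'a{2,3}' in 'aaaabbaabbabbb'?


Pattern 'a{2,3}' matches between 2 and 3 consecutive a's (greedy).
String: 'aaaabbaabbabbb'
Finding runs of a's and applying greedy matching:
  Run at pos 0: 'aaaa' (length 4)
  Run at pos 6: 'aa' (length 2)
  Run at pos 10: 'a' (length 1)
Matches: ['aaa', 'aa']
Count: 2

2


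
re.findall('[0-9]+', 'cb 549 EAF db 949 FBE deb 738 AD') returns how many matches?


Pattern '[0-9]+' finds one or more digits.
Text: 'cb 549 EAF db 949 FBE deb 738 AD'
Scanning for matches:
  Match 1: '549'
  Match 2: '949'
  Match 3: '738'
Total matches: 3

3


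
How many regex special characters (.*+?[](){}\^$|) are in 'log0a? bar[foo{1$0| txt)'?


Regex special characters are: . * + ? [ ] ( ) { } \ ^ $ |
Scanning 'log0a? bar[foo{1$0| txt)':
  pos 5: '?' -> SPECIAL
  pos 10: '[' -> SPECIAL
  pos 14: '{' -> SPECIAL
  pos 16: '$' -> SPECIAL
  pos 18: '|' -> SPECIAL
  pos 23: ')' -> SPECIAL
Special chars found: ['?', '[', '{', '$', '|', ')']
Total: 6

6


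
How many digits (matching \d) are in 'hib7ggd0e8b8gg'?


\d matches any digit 0-9.
Scanning 'hib7ggd0e8b8gg':
  pos 3: '7' -> DIGIT
  pos 7: '0' -> DIGIT
  pos 9: '8' -> DIGIT
  pos 11: '8' -> DIGIT
Digits found: ['7', '0', '8', '8']
Total: 4

4


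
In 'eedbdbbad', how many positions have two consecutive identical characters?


Looking for consecutive identical characters in 'eedbdbbad':
  pos 0-1: 'e' vs 'e' -> MATCH ('ee')
  pos 1-2: 'e' vs 'd' -> different
  pos 2-3: 'd' vs 'b' -> different
  pos 3-4: 'b' vs 'd' -> different
  pos 4-5: 'd' vs 'b' -> different
  pos 5-6: 'b' vs 'b' -> MATCH ('bb')
  pos 6-7: 'b' vs 'a' -> different
  pos 7-8: 'a' vs 'd' -> different
Consecutive identical pairs: ['ee', 'bb']
Count: 2

2


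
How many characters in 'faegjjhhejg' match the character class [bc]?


Character class [bc] matches any of: {b, c}
Scanning string 'faegjjhhejg' character by character:
  pos 0: 'f' -> no
  pos 1: 'a' -> no
  pos 2: 'e' -> no
  pos 3: 'g' -> no
  pos 4: 'j' -> no
  pos 5: 'j' -> no
  pos 6: 'h' -> no
  pos 7: 'h' -> no
  pos 8: 'e' -> no
  pos 9: 'j' -> no
  pos 10: 'g' -> no
Total matches: 0

0


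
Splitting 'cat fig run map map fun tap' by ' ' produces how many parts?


Splitting by ' ' breaks the string at each occurrence of the separator.
Text: 'cat fig run map map fun tap'
Parts after split:
  Part 1: 'cat'
  Part 2: 'fig'
  Part 3: 'run'
  Part 4: 'map'
  Part 5: 'map'
  Part 6: 'fun'
  Part 7: 'tap'
Total parts: 7

7


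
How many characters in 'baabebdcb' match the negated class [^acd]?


Negated class [^acd] matches any char NOT in {a, c, d}
Scanning 'baabebdcb':
  pos 0: 'b' -> MATCH
  pos 1: 'a' -> no (excluded)
  pos 2: 'a' -> no (excluded)
  pos 3: 'b' -> MATCH
  pos 4: 'e' -> MATCH
  pos 5: 'b' -> MATCH
  pos 6: 'd' -> no (excluded)
  pos 7: 'c' -> no (excluded)
  pos 8: 'b' -> MATCH
Total matches: 5

5


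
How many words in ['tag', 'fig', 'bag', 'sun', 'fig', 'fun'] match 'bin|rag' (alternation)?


Alternation 'bin|rag' matches either 'bin' or 'rag'.
Checking each word:
  'tag' -> no
  'fig' -> no
  'bag' -> no
  'sun' -> no
  'fig' -> no
  'fun' -> no
Matches: []
Count: 0

0


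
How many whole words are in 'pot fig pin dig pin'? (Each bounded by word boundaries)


Word boundaries (\b) mark the start/end of each word.
Text: 'pot fig pin dig pin'
Splitting by whitespace:
  Word 1: 'pot'
  Word 2: 'fig'
  Word 3: 'pin'
  Word 4: 'dig'
  Word 5: 'pin'
Total whole words: 5

5


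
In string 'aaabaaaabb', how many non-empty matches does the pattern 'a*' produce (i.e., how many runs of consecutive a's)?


Pattern 'a*' matches zero or more a's. We want non-empty runs of consecutive a's.
String: 'aaabaaaabb'
Walking through the string to find runs of a's:
  Run 1: positions 0-2 -> 'aaa'
  Run 2: positions 4-7 -> 'aaaa'
Non-empty runs found: ['aaa', 'aaaa']
Count: 2

2


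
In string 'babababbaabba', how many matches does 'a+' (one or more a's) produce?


Pattern 'a+' matches one or more consecutive a's.
String: 'babababbaabba'
Scanning for runs of a:
  Match 1: 'a' (length 1)
  Match 2: 'a' (length 1)
  Match 3: 'a' (length 1)
  Match 4: 'aa' (length 2)
  Match 5: 'a' (length 1)
Total matches: 5

5


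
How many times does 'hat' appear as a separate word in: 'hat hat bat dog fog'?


Scanning each word for exact match 'hat':
  Word 1: 'hat' -> MATCH
  Word 2: 'hat' -> MATCH
  Word 3: 'bat' -> no
  Word 4: 'dog' -> no
  Word 5: 'fog' -> no
Total matches: 2

2


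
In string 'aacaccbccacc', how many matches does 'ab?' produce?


Pattern 'ab?' matches 'a' optionally followed by 'b'.
String: 'aacaccbccacc'
Scanning left to right for 'a' then checking next char:
  Match 1: 'a' (a not followed by b)
  Match 2: 'a' (a not followed by b)
  Match 3: 'a' (a not followed by b)
  Match 4: 'a' (a not followed by b)
Total matches: 4

4


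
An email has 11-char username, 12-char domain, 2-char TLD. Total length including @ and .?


An email address has format: username@domain.tld
Username length: 11
'@' character: 1
Domain length: 12
'.' character: 1
TLD length: 2
Total = 11 + 1 + 12 + 1 + 2 = 27

27


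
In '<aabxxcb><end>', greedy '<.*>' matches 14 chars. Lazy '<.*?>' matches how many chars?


Greedy '<.*>' tries to match as MUCH as possible.
Lazy '<.*?>' tries to match as LITTLE as possible.

String: '<aabxxcb><end>'
Greedy '<.*>' starts at first '<' and extends to the LAST '>': '<aabxxcb><end>' (14 chars)
Lazy '<.*?>' starts at first '<' and stops at the FIRST '>': '<aabxxcb>' (9 chars)

9


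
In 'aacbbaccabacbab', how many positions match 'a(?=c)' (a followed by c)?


Lookahead 'a(?=c)' matches 'a' only when followed by 'c'.
String: 'aacbbaccabacbab'
Checking each position where char is 'a':
  pos 0: 'a' -> no (next='a')
  pos 1: 'a' -> MATCH (next='c')
  pos 5: 'a' -> MATCH (next='c')
  pos 8: 'a' -> no (next='b')
  pos 10: 'a' -> MATCH (next='c')
  pos 13: 'a' -> no (next='b')
Matching positions: [1, 5, 10]
Count: 3

3


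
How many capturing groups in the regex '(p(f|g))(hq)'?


To count capturing groups, count each '(' that starts a group.
Pattern: '(p(f|g))(hq)'
Walking through the pattern:
  Position 0: '(' -> group #1
  Position 2: '(' -> group #2
  Position 8: '(' -> group #3
Total capturing groups: 3

3


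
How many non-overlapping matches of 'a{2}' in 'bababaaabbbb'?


Pattern 'a{2}' matches exactly 2 consecutive a's (greedy, non-overlapping).
String: 'bababaaabbbb'
Scanning for runs of a's:
  Run at pos 1: 'a' (length 1) -> 0 match(es)
  Run at pos 3: 'a' (length 1) -> 0 match(es)
  Run at pos 5: 'aaa' (length 3) -> 1 match(es)
Matches found: ['aa']
Total: 1

1


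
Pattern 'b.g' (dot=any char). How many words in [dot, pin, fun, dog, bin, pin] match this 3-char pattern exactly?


Pattern 'b.g' means: starts with 'b', any single char, ends with 'g'.
Checking each word (must be exactly 3 chars):
  'dot' (len=3): no
  'pin' (len=3): no
  'fun' (len=3): no
  'dog' (len=3): no
  'bin' (len=3): no
  'pin' (len=3): no
Matching words: []
Total: 0

0


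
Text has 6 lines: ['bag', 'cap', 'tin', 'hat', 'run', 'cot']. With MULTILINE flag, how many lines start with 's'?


With MULTILINE flag, ^ matches the start of each line.
Lines: ['bag', 'cap', 'tin', 'hat', 'run', 'cot']
Checking which lines start with 's':
  Line 1: 'bag' -> no
  Line 2: 'cap' -> no
  Line 3: 'tin' -> no
  Line 4: 'hat' -> no
  Line 5: 'run' -> no
  Line 6: 'cot' -> no
Matching lines: []
Count: 0

0


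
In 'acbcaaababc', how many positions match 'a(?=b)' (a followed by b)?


Lookahead 'a(?=b)' matches 'a' only when followed by 'b'.
String: 'acbcaaababc'
Checking each position where char is 'a':
  pos 0: 'a' -> no (next='c')
  pos 4: 'a' -> no (next='a')
  pos 5: 'a' -> no (next='a')
  pos 6: 'a' -> MATCH (next='b')
  pos 8: 'a' -> MATCH (next='b')
Matching positions: [6, 8]
Count: 2

2


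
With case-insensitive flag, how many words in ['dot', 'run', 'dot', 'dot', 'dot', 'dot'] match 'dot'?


Case-insensitive matching: compare each word's lowercase form to 'dot'.
  'dot' -> lower='dot' -> MATCH
  'run' -> lower='run' -> no
  'dot' -> lower='dot' -> MATCH
  'dot' -> lower='dot' -> MATCH
  'dot' -> lower='dot' -> MATCH
  'dot' -> lower='dot' -> MATCH
Matches: ['dot', 'dot', 'dot', 'dot', 'dot']
Count: 5

5


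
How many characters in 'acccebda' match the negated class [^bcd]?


Negated class [^bcd] matches any char NOT in {b, c, d}
Scanning 'acccebda':
  pos 0: 'a' -> MATCH
  pos 1: 'c' -> no (excluded)
  pos 2: 'c' -> no (excluded)
  pos 3: 'c' -> no (excluded)
  pos 4: 'e' -> MATCH
  pos 5: 'b' -> no (excluded)
  pos 6: 'd' -> no (excluded)
  pos 7: 'a' -> MATCH
Total matches: 3

3


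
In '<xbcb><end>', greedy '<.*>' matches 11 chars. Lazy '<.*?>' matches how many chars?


Greedy '<.*>' tries to match as MUCH as possible.
Lazy '<.*?>' tries to match as LITTLE as possible.

String: '<xbcb><end>'
Greedy '<.*>' starts at first '<' and extends to the LAST '>': '<xbcb><end>' (11 chars)
Lazy '<.*?>' starts at first '<' and stops at the FIRST '>': '<xbcb>' (6 chars)

6


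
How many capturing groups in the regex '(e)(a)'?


To count capturing groups, count each '(' that starts a group.
Pattern: '(e)(a)'
Walking through the pattern:
  Position 0: '(' -> group #1
  Position 3: '(' -> group #2
Total capturing groups: 2

2


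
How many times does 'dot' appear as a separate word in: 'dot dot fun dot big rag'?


Scanning each word for exact match 'dot':
  Word 1: 'dot' -> MATCH
  Word 2: 'dot' -> MATCH
  Word 3: 'fun' -> no
  Word 4: 'dot' -> MATCH
  Word 5: 'big' -> no
  Word 6: 'rag' -> no
Total matches: 3

3


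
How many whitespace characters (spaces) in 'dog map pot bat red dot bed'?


\s matches whitespace characters (spaces, tabs, etc.).
Text: 'dog map pot bat red dot bed'
This text has 7 words separated by spaces.
Number of spaces = number of words - 1 = 7 - 1 = 6

6


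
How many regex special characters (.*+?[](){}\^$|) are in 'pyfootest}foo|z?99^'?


Regex special characters are: . * + ? [ ] ( ) { } \ ^ $ |
Scanning 'pyfootest}foo|z?99^':
  pos 9: '}' -> SPECIAL
  pos 13: '|' -> SPECIAL
  pos 15: '?' -> SPECIAL
  pos 18: '^' -> SPECIAL
Special chars found: ['}', '|', '?', '^']
Total: 4

4


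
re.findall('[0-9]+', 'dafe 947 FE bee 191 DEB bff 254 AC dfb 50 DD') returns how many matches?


Pattern '[0-9]+' finds one or more digits.
Text: 'dafe 947 FE bee 191 DEB bff 254 AC dfb 50 DD'
Scanning for matches:
  Match 1: '947'
  Match 2: '191'
  Match 3: '254'
  Match 4: '50'
Total matches: 4

4


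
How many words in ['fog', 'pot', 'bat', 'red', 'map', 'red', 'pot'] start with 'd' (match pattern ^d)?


Pattern ^d anchors to start of word. Check which words begin with 'd':
  'fog' -> no
  'pot' -> no
  'bat' -> no
  'red' -> no
  'map' -> no
  'red' -> no
  'pot' -> no
Matching words: []
Count: 0

0


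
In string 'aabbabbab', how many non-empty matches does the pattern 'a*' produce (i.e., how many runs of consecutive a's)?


Pattern 'a*' matches zero or more a's. We want non-empty runs of consecutive a's.
String: 'aabbabbab'
Walking through the string to find runs of a's:
  Run 1: positions 0-1 -> 'aa'
  Run 2: positions 4-4 -> 'a'
  Run 3: positions 7-7 -> 'a'
Non-empty runs found: ['aa', 'a', 'a']
Count: 3

3


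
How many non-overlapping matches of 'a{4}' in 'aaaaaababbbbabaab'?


Pattern 'a{4}' matches exactly 4 consecutive a's (greedy, non-overlapping).
String: 'aaaaaababbbbabaab'
Scanning for runs of a's:
  Run at pos 0: 'aaaaaa' (length 6) -> 1 match(es)
  Run at pos 7: 'a' (length 1) -> 0 match(es)
  Run at pos 12: 'a' (length 1) -> 0 match(es)
  Run at pos 14: 'aa' (length 2) -> 0 match(es)
Matches found: ['aaaa']
Total: 1

1


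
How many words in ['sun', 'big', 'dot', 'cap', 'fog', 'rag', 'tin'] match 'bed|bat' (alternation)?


Alternation 'bed|bat' matches either 'bed' or 'bat'.
Checking each word:
  'sun' -> no
  'big' -> no
  'dot' -> no
  'cap' -> no
  'fog' -> no
  'rag' -> no
  'tin' -> no
Matches: []
Count: 0

0


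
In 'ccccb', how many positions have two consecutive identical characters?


Looking for consecutive identical characters in 'ccccb':
  pos 0-1: 'c' vs 'c' -> MATCH ('cc')
  pos 1-2: 'c' vs 'c' -> MATCH ('cc')
  pos 2-3: 'c' vs 'c' -> MATCH ('cc')
  pos 3-4: 'c' vs 'b' -> different
Consecutive identical pairs: ['cc', 'cc', 'cc']
Count: 3

3


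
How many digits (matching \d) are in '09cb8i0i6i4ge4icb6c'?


\d matches any digit 0-9.
Scanning '09cb8i0i6i4ge4icb6c':
  pos 0: '0' -> DIGIT
  pos 1: '9' -> DIGIT
  pos 4: '8' -> DIGIT
  pos 6: '0' -> DIGIT
  pos 8: '6' -> DIGIT
  pos 10: '4' -> DIGIT
  pos 13: '4' -> DIGIT
  pos 17: '6' -> DIGIT
Digits found: ['0', '9', '8', '0', '6', '4', '4', '6']
Total: 8

8


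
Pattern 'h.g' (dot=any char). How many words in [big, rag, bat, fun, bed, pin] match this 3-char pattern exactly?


Pattern 'h.g' means: starts with 'h', any single char, ends with 'g'.
Checking each word (must be exactly 3 chars):
  'big' (len=3): no
  'rag' (len=3): no
  'bat' (len=3): no
  'fun' (len=3): no
  'bed' (len=3): no
  'pin' (len=3): no
Matching words: []
Total: 0

0


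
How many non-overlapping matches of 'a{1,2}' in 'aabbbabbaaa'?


Pattern 'a{1,2}' matches between 1 and 2 consecutive a's (greedy).
String: 'aabbbabbaaa'
Finding runs of a's and applying greedy matching:
  Run at pos 0: 'aa' (length 2)
  Run at pos 5: 'a' (length 1)
  Run at pos 8: 'aaa' (length 3)
Matches: ['aa', 'a', 'aa', 'a']
Count: 4

4


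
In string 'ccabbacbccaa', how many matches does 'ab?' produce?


Pattern 'ab?' matches 'a' optionally followed by 'b'.
String: 'ccabbacbccaa'
Scanning left to right for 'a' then checking next char:
  Match 1: 'ab' (a followed by b)
  Match 2: 'a' (a not followed by b)
  Match 3: 'a' (a not followed by b)
  Match 4: 'a' (a not followed by b)
Total matches: 4

4


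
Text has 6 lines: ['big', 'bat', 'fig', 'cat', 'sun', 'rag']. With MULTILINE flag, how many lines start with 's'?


With MULTILINE flag, ^ matches the start of each line.
Lines: ['big', 'bat', 'fig', 'cat', 'sun', 'rag']
Checking which lines start with 's':
  Line 1: 'big' -> no
  Line 2: 'bat' -> no
  Line 3: 'fig' -> no
  Line 4: 'cat' -> no
  Line 5: 'sun' -> MATCH
  Line 6: 'rag' -> no
Matching lines: ['sun']
Count: 1

1
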